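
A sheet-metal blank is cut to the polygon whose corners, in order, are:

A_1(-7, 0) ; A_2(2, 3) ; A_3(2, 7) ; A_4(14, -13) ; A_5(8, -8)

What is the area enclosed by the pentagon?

Apply the shoelace formula: 2A = Σ (x_i·y_{i+1} − x_{i+1}·y_i), indices taken mod 5.
Cross-terms: -21, 8, -124, -8, -56  ⇒  Σ = -201
Area = |Σ|/2 = 100.5.

100.5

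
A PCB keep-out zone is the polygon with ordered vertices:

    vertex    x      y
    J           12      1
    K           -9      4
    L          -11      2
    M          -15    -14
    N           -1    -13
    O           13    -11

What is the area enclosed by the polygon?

386.5

J→K: (12)(4) − (-9)(1) = 57
K→L: (-9)(2) − (-11)(4) = 26
L→M: (-11)(-14) − (-15)(2) = 184
M→N: (-15)(-13) − (-1)(-14) = 181
N→O: (-1)(-11) − (13)(-13) = 180
O→J: (13)(1) − (12)(-11) = 145
Σ = 773
Area = |Σ|/2 = 386.5.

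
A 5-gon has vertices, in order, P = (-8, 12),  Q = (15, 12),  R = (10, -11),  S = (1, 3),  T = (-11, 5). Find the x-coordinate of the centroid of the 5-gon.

Apply the surveyor's formula. First the cross-terms c_i = x_i·y_{i+1} − x_{i+1}·y_i:
  -276, -285, 41, 38, -92  ⇒  2A = -574, A = -287.
Then Σ (x_i + x_{i+1})·c_i = -7238, so x̄ = -7238 / (6·(-287)) = 517/123.

517/123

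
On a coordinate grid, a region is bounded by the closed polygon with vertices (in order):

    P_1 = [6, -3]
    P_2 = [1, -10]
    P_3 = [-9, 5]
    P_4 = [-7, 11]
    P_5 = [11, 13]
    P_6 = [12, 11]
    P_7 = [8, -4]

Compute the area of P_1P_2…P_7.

294.5

Apply the shoelace formula: 2A = Σ (x_i·y_{i+1} − x_{i+1}·y_i), indices taken mod 7.
Σ = (-57) + (-85) + (-64) + (-212) + (-35) + (-136) + (0) = -589
Area = |Σ|/2 = 294.5.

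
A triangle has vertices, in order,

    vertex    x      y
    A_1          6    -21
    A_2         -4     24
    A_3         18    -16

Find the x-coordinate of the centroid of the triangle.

20/3

Apply the shoelace formula. First the cross-terms c_i = x_i·y_{i+1} − x_{i+1}·y_i:
  60, -368, -282  ⇒  2A = -590, A = -295.
Then Σ (x_i + x_{i+1})·c_i = -11800, so x̄ = -11800 / (6·(-295)) = 20/3.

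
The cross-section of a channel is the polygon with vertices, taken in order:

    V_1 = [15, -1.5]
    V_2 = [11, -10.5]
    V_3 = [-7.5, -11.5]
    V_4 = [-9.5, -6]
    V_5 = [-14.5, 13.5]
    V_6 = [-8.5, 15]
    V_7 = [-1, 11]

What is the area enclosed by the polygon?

485.25

Apply Gauss's area formula: 2A = Σ (x_i·y_{i+1} − x_{i+1}·y_i), indices taken mod 7.
Cross-terms: -141, -205.25, -64.25, -215.25, -102.75, -78.5, -163.5  ⇒  Σ = -970.5
Area = |Σ|/2 = 485.25.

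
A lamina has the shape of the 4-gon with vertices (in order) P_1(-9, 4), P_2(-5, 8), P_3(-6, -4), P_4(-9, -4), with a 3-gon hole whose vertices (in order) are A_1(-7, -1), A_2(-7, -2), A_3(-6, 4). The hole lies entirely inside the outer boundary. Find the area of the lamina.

Outer boundary:
Apply the shoelace (surveyor's) formula: 2A = Σ (x_i·y_{i+1} − x_{i+1}·y_i), indices taken mod 4.
Σ = (-52) + (68) + (-12) + (-72) = -68
Area = |Σ|/2 = 34.
Hole:
A_1→A_2: (-7)(-2) − (-7)(-1) = 7
A_2→A_3: (-7)(4) − (-6)(-2) = -40
A_3→A_1: (-6)(-1) − (-7)(4) = 34
Σ = 1
Area = |Σ|/2 = 0.5.
Net area = 34 − 0.5 = 33.5.

33.5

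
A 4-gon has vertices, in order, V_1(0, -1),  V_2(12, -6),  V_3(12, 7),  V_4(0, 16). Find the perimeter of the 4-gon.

58

|V_1V_2| = √((12)² + (-5)²) = √169 = 13
|V_2V_3| = √((0)² + (13)²) = √169 = 13
|V_3V_4| = √((-12)² + (9)²) = √225 = 15
|V_4V_1| = √((0)² + (-17)²) = √289 = 17
Perimeter = 13 + 13 + 15 + 17 = 58.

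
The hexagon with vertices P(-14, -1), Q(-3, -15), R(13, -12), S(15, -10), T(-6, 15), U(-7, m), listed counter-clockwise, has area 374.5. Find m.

The doubled signed area Σ (x_i y_{i+1} − x_{i+1} y_i) is linear in m.
With m=0 it equals 765; the coefficient of m is 8 (from the two edges through U).
So 8·m + 765 = 2·374.5 = 749 ⇒ m = -2.

-2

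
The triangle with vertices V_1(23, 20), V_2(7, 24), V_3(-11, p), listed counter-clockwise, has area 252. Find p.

-3

The doubled signed area Σ (x_i y_{i+1} − x_{i+1} y_i) is linear in p.
With p=0 it equals 456; the coefficient of p is -16 (from the two edges through V_3).
So -16·p + 456 = 2·252 = 504 ⇒ p = -3.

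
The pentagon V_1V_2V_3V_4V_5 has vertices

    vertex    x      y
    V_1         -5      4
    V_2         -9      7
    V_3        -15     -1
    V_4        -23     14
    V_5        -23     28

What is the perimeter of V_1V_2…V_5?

|V_1V_2| = √((-4)² + (3)²) = √25 = 5
|V_2V_3| = √((-6)² + (-8)²) = √100 = 10
|V_3V_4| = √((-8)² + (15)²) = √289 = 17
|V_4V_5| = √((0)² + (14)²) = √196 = 14
|V_5V_1| = √((18)² + (-24)²) = √900 = 30
Perimeter = 5 + 10 + 17 + 14 + 30 = 76.

76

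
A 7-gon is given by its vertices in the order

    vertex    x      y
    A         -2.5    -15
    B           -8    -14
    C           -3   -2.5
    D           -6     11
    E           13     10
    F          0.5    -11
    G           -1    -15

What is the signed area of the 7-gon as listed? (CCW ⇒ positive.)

-273.5

Apply the shoelace formula: 2A = Σ (x_i·y_{i+1} − x_{i+1}·y_i), indices taken mod 7.
Cross-terms: -85, -22, -48, -203, -148, -18.5, -22.5  ⇒  Σ = -547
Signed area = Σ/2 = -273.5 (negative ⇒ clockwise traversal).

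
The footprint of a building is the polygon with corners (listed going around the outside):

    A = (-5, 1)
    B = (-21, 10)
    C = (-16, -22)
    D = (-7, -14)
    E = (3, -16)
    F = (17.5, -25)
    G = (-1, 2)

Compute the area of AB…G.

Apply Gauss's area formula: 2A = Σ (x_i·y_{i+1} − x_{i+1}·y_i), indices taken mod 7.
Σ = (-29) + (622) + (70) + (154) + (205) + (10) + (9) = 1041
Area = |Σ|/2 = 520.5.

520.5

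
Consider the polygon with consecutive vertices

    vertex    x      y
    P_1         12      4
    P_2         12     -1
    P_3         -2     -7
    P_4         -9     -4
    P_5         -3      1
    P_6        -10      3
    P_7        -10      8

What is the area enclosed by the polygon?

Cross-terms: -60, -86, -55, -21, 1, -50, -136  ⇒  Σ = -407
Area = |Σ|/2 = 203.5.

203.5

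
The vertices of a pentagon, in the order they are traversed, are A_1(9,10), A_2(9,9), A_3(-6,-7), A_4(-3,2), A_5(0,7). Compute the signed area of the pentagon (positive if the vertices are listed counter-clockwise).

Σ = (-9) + (-9) + (-33) + (-21) + (-63) = -135
Signed area = Σ/2 = -67.5 (negative ⇒ clockwise traversal).

-67.5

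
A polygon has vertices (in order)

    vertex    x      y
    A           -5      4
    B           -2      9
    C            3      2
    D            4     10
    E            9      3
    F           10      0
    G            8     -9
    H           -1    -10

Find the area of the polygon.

Σ = (-37) + (-31) + (22) + (-78) + (-30) + (-90) + (-89) + (-54) = -387
Area = |Σ|/2 = 193.5.

193.5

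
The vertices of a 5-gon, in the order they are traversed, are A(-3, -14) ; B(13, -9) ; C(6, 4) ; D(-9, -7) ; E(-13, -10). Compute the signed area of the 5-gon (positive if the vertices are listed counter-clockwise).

230

Apply Gauss's area formula: 2A = Σ (x_i·y_{i+1} − x_{i+1}·y_i), indices taken mod 5.
Σ = (209) + (106) + (-6) + (-1) + (152) = 460
Signed area = Σ/2 = 230 (positive ⇒ counter-clockwise traversal).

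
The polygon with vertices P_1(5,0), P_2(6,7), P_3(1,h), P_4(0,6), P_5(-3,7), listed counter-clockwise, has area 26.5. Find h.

Write out the shoelace sum; only the two edges meeting at P_3 involve h:
2·Area = [(6·h − 1·7) + (1·6 − 0·h)] + 18
       = 6·h + 17 = 53
⇒ h = 6.

6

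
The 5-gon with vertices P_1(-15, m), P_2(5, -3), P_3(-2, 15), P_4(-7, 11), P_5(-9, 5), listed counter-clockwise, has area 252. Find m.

-12

Write out the shoelace sum; only the two edges meeting at P_1 involve m:
2·Area = [((-9)·m − (-15)·5) + ((-15)·(-3) − 5·m)] + 216
       = -14·m + 336 = 504
⇒ m = -12.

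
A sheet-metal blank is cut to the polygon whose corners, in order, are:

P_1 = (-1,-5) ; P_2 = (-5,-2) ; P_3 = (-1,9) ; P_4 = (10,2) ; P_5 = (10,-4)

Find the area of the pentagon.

Cross-terms: -23, -47, -92, -60, -54  ⇒  Σ = -276
Area = |Σ|/2 = 138.

138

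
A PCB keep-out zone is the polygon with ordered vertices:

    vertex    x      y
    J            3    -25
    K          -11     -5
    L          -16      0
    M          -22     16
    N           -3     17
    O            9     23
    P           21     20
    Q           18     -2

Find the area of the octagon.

1161.5

Apply the surveyor's formula: 2A = Σ (x_i·y_{i+1} − x_{i+1}·y_i), indices taken mod 8.
Cross-terms: -290, -80, -256, -326, -222, -303, -402, -444  ⇒  Σ = -2323
Area = |Σ|/2 = 1161.5.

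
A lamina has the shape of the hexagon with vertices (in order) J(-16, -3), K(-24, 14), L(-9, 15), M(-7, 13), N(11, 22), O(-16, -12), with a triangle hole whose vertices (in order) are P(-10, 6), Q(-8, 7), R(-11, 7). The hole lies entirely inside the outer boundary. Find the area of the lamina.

Outer boundary:
Cross-terms: -296, -234, -12, -297, 220, -144  ⇒  Σ = -763
Area = |Σ|/2 = 381.5.
Hole:
Apply the shoelace (surveyor's) formula: 2A = Σ (x_i·y_{i+1} − x_{i+1}·y_i), indices taken mod 3.
P→Q: (-10)(7) − (-8)(6) = -22
Q→R: (-8)(7) − (-11)(7) = 21
R→P: (-11)(6) − (-10)(7) = 4
Σ = 3
Area = |Σ|/2 = 1.5.
Net area = 381.5 − 1.5 = 380.

380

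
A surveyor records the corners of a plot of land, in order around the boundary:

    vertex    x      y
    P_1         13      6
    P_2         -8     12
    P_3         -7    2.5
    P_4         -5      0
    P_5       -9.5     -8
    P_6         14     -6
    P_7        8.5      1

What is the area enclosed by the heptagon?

Σ = (204) + (64) + (12.5) + (40) + (169) + (65) + (38) = 592.5
Area = |Σ|/2 = 296.25.

296.25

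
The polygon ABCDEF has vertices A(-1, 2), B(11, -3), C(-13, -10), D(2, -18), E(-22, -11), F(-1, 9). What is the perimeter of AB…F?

|AB| = √((12)² + (-5)²) = √169 = 13
|BC| = √((-24)² + (-7)²) = √625 = 25
|CD| = √((15)² + (-8)²) = √289 = 17
|DE| = √((-24)² + (7)²) = √625 = 25
|EF| = √((21)² + (20)²) = √841 = 29
|FA| = √((0)² + (-7)²) = √49 = 7
Perimeter = 13 + 25 + 17 + 25 + 29 + 7 = 116.

116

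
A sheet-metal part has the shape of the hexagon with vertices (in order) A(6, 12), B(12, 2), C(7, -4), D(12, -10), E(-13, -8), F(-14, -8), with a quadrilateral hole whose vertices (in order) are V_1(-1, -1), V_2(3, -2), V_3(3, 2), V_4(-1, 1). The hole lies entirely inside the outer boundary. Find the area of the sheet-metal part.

Outer boundary:
Apply the shoelace formula: 2A = Σ (x_i·y_{i+1} − x_{i+1}·y_i), indices taken mod 6.
A→B: (6)(2) − (12)(12) = -132
B→C: (12)(-4) − (7)(2) = -62
C→D: (7)(-10) − (12)(-4) = -22
D→E: (12)(-8) − (-13)(-10) = -226
E→F: (-13)(-8) − (-14)(-8) = -8
F→A: (-14)(12) − (6)(-8) = -120
Σ = -570
Area = |Σ|/2 = 285.
Hole:
Σ = (5) + (12) + (5) + (2) = 24
Area = |Σ|/2 = 12.
Net area = 285 − 12 = 273.

273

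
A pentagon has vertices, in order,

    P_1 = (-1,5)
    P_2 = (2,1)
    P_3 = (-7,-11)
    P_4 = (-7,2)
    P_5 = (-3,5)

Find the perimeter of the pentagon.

|P_1P_2| = √((3)² + (-4)²) = √25 = 5
|P_2P_3| = √((-9)² + (-12)²) = √225 = 15
|P_3P_4| = √((0)² + (13)²) = √169 = 13
|P_4P_5| = √((4)² + (3)²) = √25 = 5
|P_5P_1| = √((2)² + (0)²) = √4 = 2
Perimeter = 5 + 15 + 13 + 5 + 2 = 40.

40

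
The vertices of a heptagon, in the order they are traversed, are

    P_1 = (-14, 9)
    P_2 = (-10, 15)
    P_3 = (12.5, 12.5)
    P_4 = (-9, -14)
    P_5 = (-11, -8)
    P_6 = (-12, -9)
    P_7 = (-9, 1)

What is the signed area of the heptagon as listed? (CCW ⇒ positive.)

-367

Σ = (-120) + (-312.5) + (-62.5) + (-82) + (3) + (-93) + (-67) = -734
Signed area = Σ/2 = -367 (negative ⇒ clockwise traversal).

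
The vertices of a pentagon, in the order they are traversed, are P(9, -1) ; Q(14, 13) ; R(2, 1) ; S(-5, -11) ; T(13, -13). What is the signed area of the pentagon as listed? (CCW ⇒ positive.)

Apply Gauss's area formula: 2A = Σ (x_i·y_{i+1} − x_{i+1}·y_i), indices taken mod 5.
P→Q: (9)(13) − (14)(-1) = 131
Q→R: (14)(1) − (2)(13) = -12
R→S: (2)(-11) − (-5)(1) = -17
S→T: (-5)(-13) − (13)(-11) = 208
T→P: (13)(-1) − (9)(-13) = 104
Σ = 414
Signed area = Σ/2 = 207 (positive ⇒ counter-clockwise traversal).

207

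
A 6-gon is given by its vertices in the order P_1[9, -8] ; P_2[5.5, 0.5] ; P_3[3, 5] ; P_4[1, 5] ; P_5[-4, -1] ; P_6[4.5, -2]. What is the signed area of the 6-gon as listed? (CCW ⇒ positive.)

49

Σ = (48.5) + (26) + (10) + (19) + (12.5) + (-18) = 98
Signed area = Σ/2 = 49 (positive ⇒ counter-clockwise traversal).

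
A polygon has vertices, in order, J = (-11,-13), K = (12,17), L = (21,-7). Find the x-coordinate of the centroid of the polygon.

Apply Gauss's area formula. First the cross-terms c_i = x_i·y_{i+1} − x_{i+1}·y_i:
  -31, -441, -350  ⇒  2A = -822, A = -411.
Then Σ (x_i + x_{i+1})·c_i = -18084, so x̄ = -18084 / (6·(-411)) = 22/3.

22/3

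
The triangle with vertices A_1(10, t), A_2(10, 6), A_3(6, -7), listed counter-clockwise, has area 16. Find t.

The doubled signed area Σ (x_i y_{i+1} − x_{i+1} y_i) is linear in t.
With t=0 it equals 24; the coefficient of t is -4 (from the two edges through A_1).
So -4·t + 24 = 2·16 = 32 ⇒ t = -2.

-2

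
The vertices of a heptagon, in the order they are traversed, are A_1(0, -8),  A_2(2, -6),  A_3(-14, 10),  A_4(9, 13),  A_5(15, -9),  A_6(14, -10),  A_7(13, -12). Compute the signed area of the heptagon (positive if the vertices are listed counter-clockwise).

-381

Cross-terms: 16, -64, -272, -276, -24, -38, -104  ⇒  Σ = -762
Signed area = Σ/2 = -381 (negative ⇒ clockwise traversal).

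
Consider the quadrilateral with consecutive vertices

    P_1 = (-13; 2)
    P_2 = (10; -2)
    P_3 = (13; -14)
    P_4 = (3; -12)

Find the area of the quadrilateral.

186

Σ = (6) + (-114) + (-114) + (-150) = -372
Area = |Σ|/2 = 186.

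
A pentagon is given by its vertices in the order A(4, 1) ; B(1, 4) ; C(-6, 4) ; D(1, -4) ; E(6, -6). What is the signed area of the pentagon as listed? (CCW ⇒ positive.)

Σ = (15) + (28) + (20) + (18) + (30) = 111
Signed area = Σ/2 = 55.5 (positive ⇒ counter-clockwise traversal).

55.5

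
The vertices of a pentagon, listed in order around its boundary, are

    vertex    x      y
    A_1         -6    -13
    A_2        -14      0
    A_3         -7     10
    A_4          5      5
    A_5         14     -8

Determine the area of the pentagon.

Σ = (-182) + (-140) + (-85) + (-110) + (-230) = -747
Area = |Σ|/2 = 373.5.

373.5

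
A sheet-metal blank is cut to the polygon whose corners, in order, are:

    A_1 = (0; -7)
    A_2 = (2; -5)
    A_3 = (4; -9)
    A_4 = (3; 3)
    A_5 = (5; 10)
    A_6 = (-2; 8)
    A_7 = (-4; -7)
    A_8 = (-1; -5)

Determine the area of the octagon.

98

Apply the surveyor's formula: 2A = Σ (x_i·y_{i+1} − x_{i+1}·y_i), indices taken mod 8.
A_1→A_2: (0)(-5) − (2)(-7) = 14
A_2→A_3: (2)(-9) − (4)(-5) = 2
A_3→A_4: (4)(3) − (3)(-9) = 39
A_4→A_5: (3)(10) − (5)(3) = 15
A_5→A_6: (5)(8) − (-2)(10) = 60
A_6→A_7: (-2)(-7) − (-4)(8) = 46
A_7→A_8: (-4)(-5) − (-1)(-7) = 13
A_8→A_1: (-1)(-7) − (0)(-5) = 7
Σ = 196
Area = |Σ|/2 = 98.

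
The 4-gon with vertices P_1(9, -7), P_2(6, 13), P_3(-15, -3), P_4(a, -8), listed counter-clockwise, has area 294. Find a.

The doubled signed area Σ (x_i y_{i+1} − x_{i+1} y_i) is linear in a.
With a=0 it equals 528; the coefficient of a is -4 (from the two edges through P_4).
So -4·a + 528 = 2·294 = 588 ⇒ a = -15.

-15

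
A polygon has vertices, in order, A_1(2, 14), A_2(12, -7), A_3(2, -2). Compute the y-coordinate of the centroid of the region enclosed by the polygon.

Apply the shoelace (surveyor's) formula. First the cross-terms c_i = x_i·y_{i+1} − x_{i+1}·y_i:
  -182, -10, 32  ⇒  2A = -160, A = -80.
Then Σ (y_i + y_{i+1})·c_i = -800, so ȳ = -800 / (6·(-80)) = 5/3.

5/3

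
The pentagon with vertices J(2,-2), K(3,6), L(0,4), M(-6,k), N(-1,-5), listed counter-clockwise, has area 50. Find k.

4

Write out the shoelace sum; only the two edges meeting at M involve k:
2·Area = [(0·k − (-6)·4) + ((-6)·(-5) − (-1)·k)] + 42
       = 1·k + 96 = 100
⇒ k = 4.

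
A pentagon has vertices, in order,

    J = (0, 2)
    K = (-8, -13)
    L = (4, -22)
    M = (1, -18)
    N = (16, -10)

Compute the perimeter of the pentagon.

74

|JK| = √((-8)² + (-15)²) = √289 = 17
|KL| = √((12)² + (-9)²) = √225 = 15
|LM| = √((-3)² + (4)²) = √25 = 5
|MN| = √((15)² + (8)²) = √289 = 17
|NJ| = √((-16)² + (12)²) = √400 = 20
Perimeter = 17 + 15 + 5 + 17 + 20 = 74.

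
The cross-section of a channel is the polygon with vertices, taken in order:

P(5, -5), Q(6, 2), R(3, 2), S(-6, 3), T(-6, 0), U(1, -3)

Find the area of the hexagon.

Apply Gauss's area formula: 2A = Σ (x_i·y_{i+1} − x_{i+1}·y_i), indices taken mod 6.
Σ = (40) + (6) + (21) + (18) + (18) + (10) = 113
Area = |Σ|/2 = 56.5.

56.5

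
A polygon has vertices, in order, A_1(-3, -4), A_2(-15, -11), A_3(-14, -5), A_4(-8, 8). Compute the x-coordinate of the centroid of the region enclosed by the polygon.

Apply the shoelace formula. First the cross-terms c_i = x_i·y_{i+1} − x_{i+1}·y_i:
  -27, -79, -152, 56  ⇒  2A = -202, A = -101.
Then Σ (x_i + x_{i+1})·c_i = 5505, so x̄ = 5505 / (6·(-101)) = -1835/202.

-1835/202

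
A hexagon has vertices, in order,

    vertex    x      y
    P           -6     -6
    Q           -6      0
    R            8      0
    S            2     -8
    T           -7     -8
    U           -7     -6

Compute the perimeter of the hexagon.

42

|PQ| = √((0)² + (6)²) = √36 = 6
|QR| = √((14)² + (0)²) = √196 = 14
|RS| = √((-6)² + (-8)²) = √100 = 10
|ST| = √((-9)² + (0)²) = √81 = 9
|TU| = √((0)² + (2)²) = √4 = 2
|UP| = √((1)² + (0)²) = √1 = 1
Perimeter = 6 + 14 + 10 + 9 + 2 + 1 = 42.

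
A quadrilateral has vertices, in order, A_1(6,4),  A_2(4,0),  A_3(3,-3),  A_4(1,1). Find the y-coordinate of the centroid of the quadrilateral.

25/36

Apply the surveyor's formula. First the cross-terms c_i = x_i·y_{i+1} − x_{i+1}·y_i:
  -16, -12, 6, -2  ⇒  2A = -24, A = -12.
Then Σ (y_i + y_{i+1})·c_i = -50, so ȳ = -50 / (6·(-12)) = 25/36.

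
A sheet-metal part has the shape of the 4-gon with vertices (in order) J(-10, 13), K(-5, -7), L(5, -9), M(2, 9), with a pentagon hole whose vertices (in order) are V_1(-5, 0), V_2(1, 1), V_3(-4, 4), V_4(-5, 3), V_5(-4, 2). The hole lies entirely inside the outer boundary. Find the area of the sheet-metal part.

185.5

Outer boundary:
Apply the shoelace formula: 2A = Σ (x_i·y_{i+1} − x_{i+1}·y_i), indices taken mod 4.
Σ = (135) + (80) + (63) + (116) = 394
Area = |Σ|/2 = 197.
Hole:
Apply Gauss's area formula: 2A = Σ (x_i·y_{i+1} − x_{i+1}·y_i), indices taken mod 5.
Cross-terms: -5, 8, 8, 2, 10  ⇒  Σ = 23
Area = |Σ|/2 = 11.5.
Net area = 197 − 11.5 = 185.5.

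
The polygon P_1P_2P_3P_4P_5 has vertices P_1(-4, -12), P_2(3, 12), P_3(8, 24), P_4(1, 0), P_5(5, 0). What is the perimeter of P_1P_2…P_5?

|P_1P_2| = √((7)² + (24)²) = √625 = 25
|P_2P_3| = √((5)² + (12)²) = √169 = 13
|P_3P_4| = √((-7)² + (-24)²) = √625 = 25
|P_4P_5| = √((4)² + (0)²) = √16 = 4
|P_5P_1| = √((-9)² + (-12)²) = √225 = 15
Perimeter = 25 + 13 + 25 + 4 + 15 = 82.

82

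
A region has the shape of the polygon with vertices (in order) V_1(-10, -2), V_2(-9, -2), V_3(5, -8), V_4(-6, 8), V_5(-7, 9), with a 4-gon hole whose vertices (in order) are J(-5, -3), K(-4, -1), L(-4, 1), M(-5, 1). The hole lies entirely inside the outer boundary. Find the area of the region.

Outer boundary:
Σ = (2) + (82) + (-8) + (2) + (104) = 182
Area = |Σ|/2 = 91.
Hole:
Apply the shoelace (surveyor's) formula: 2A = Σ (x_i·y_{i+1} − x_{i+1}·y_i), indices taken mod 4.
Σ = (-7) + (-8) + (1) + (20) = 6
Area = |Σ|/2 = 3.
Net area = 91 − 3 = 88.

88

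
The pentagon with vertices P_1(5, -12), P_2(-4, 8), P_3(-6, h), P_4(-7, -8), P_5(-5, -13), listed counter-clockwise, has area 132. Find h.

The doubled signed area Σ (x_i y_{i+1} − x_{i+1} y_i) is linear in h.
With h=0 it equals 264; the coefficient of h is 3 (from the two edges through P_3).
So 3·h + 264 = 2·132 = 264 ⇒ h = 0.

0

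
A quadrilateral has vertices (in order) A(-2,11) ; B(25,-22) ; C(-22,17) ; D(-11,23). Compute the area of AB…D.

Cross-terms: -231, -59, -319, -75  ⇒  Σ = -684
Area = |Σ|/2 = 342.

342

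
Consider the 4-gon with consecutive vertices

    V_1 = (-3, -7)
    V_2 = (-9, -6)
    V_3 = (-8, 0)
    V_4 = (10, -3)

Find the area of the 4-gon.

74

Apply the shoelace (surveyor's) formula: 2A = Σ (x_i·y_{i+1} − x_{i+1}·y_i), indices taken mod 4.
Σ = (-45) + (-48) + (24) + (-79) = -148
Area = |Σ|/2 = 74.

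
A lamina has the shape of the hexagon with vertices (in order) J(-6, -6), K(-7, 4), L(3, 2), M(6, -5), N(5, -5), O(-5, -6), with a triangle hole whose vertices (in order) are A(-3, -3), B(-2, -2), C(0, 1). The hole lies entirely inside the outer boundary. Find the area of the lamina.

Outer boundary:
Σ = (-66) + (-26) + (-27) + (-5) + (-55) + (-6) = -185
Area = |Σ|/2 = 92.5.
Hole:
Apply Gauss's area formula: 2A = Σ (x_i·y_{i+1} − x_{i+1}·y_i), indices taken mod 3.
Cross-terms: 0, -2, 3  ⇒  Σ = 1
Area = |Σ|/2 = 0.5.
Net area = 92.5 − 0.5 = 92.

92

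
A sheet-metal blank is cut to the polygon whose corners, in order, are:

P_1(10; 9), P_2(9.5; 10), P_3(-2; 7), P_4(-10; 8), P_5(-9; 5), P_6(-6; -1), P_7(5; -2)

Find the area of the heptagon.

149

Apply the surveyor's formula: 2A = Σ (x_i·y_{i+1} − x_{i+1}·y_i), indices taken mod 7.
P_1→P_2: (10)(10) − (9.5)(9) = 14.5
P_2→P_3: (9.5)(7) − (-2)(10) = 86.5
P_3→P_4: (-2)(8) − (-10)(7) = 54
P_4→P_5: (-10)(5) − (-9)(8) = 22
P_5→P_6: (-9)(-1) − (-6)(5) = 39
P_6→P_7: (-6)(-2) − (5)(-1) = 17
P_7→P_1: (5)(9) − (10)(-2) = 65
Σ = 298
Area = |Σ|/2 = 149.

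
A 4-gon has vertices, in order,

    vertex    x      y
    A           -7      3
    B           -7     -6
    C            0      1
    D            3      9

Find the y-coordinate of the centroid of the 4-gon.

Apply the shoelace (surveyor's) formula. First the cross-terms c_i = x_i·y_{i+1} − x_{i+1}·y_i:
  63, -7, -3, 72  ⇒  2A = 125, A = 62.5.
Then Σ (y_i + y_{i+1})·c_i = 680, so ȳ = 680 / (6·62.5) = 136/75.

136/75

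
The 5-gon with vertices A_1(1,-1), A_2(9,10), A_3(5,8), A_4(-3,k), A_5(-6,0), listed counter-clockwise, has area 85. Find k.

9

The doubled signed area Σ (x_i y_{i+1} − x_{i+1} y_i) is linear in k.
With k=0 it equals 71; the coefficient of k is 11 (from the two edges through A_4).
So 11·k + 71 = 2·85 = 170 ⇒ k = 9.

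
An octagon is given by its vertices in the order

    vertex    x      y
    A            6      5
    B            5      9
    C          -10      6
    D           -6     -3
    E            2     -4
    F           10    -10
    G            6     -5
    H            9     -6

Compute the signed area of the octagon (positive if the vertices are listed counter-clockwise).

182.5

Σ = (29) + (120) + (66) + (30) + (20) + (10) + (9) + (81) = 365
Signed area = Σ/2 = 182.5 (positive ⇒ counter-clockwise traversal).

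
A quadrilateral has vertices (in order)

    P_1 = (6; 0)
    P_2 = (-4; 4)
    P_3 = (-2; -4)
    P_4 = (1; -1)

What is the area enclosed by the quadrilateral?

30

Apply Gauss's area formula: 2A = Σ (x_i·y_{i+1} − x_{i+1}·y_i), indices taken mod 4.
P_1→P_2: (6)(4) − (-4)(0) = 24
P_2→P_3: (-4)(-4) − (-2)(4) = 24
P_3→P_4: (-2)(-1) − (1)(-4) = 6
P_4→P_1: (1)(0) − (6)(-1) = 6
Σ = 60
Area = |Σ|/2 = 30.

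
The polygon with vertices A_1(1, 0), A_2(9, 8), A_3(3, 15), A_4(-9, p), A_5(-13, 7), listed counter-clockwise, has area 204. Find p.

The doubled signed area Σ (x_i y_{i+1} − x_{i+1} y_i) is linear in p.
With p=0 it equals 184; the coefficient of p is 16 (from the two edges through A_4).
So 16·p + 184 = 2·204 = 408 ⇒ p = 14.

14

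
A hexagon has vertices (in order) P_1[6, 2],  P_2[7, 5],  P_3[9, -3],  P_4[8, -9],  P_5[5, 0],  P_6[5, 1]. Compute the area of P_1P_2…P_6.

Apply the shoelace formula: 2A = Σ (x_i·y_{i+1} − x_{i+1}·y_i), indices taken mod 6.
Cross-terms: 16, -66, -57, 45, 5, 4  ⇒  Σ = -53
Area = |Σ|/2 = 26.5.

26.5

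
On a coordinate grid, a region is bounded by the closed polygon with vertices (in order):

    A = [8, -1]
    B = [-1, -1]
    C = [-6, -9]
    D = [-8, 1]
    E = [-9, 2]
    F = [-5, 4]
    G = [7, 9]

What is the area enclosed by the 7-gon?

Apply Gauss's area formula: 2A = Σ (x_i·y_{i+1} − x_{i+1}·y_i), indices taken mod 7.
Σ = (-9) + (3) + (-78) + (-7) + (-26) + (-73) + (-79) = -269
Area = |Σ|/2 = 134.5.

134.5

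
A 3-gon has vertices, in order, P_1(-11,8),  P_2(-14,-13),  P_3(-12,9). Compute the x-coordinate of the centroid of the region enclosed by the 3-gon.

Apply the surveyor's formula. First the cross-terms c_i = x_i·y_{i+1} − x_{i+1}·y_i:
  255, -282, 3  ⇒  2A = -24, A = -12.
Then Σ (x_i + x_{i+1})·c_i = 888, so x̄ = 888 / (6·(-12)) = -37/3.

-37/3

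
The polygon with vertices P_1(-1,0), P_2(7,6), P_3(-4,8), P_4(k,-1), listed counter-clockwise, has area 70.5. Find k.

-8

Write out the shoelace sum; only the two edges meeting at P_4 involve k:
2·Area = [((-4)·(-1) − k·8) + (k·0 − (-1)·(-1))] + 74
       = -8·k + 77 = 141
⇒ k = -8.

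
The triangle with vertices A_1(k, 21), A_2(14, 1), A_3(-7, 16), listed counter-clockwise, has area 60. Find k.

Write out the shoelace sum; only the two edges meeting at A_1 involve k:
2·Area = [((-7)·21 − k·16) + (k·1 − 14·21)] + 231
       = -15·k + -210 = 120
⇒ k = -22.

-22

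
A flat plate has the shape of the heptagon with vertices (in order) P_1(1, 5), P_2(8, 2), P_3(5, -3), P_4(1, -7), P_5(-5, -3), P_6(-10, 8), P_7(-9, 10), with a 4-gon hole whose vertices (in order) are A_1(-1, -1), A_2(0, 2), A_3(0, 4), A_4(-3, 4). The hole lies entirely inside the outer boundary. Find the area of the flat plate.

Outer boundary:
Apply Gauss's area formula: 2A = Σ (x_i·y_{i+1} − x_{i+1}·y_i), indices taken mod 7.
Σ = (-38) + (-34) + (-32) + (-38) + (-70) + (-28) + (-55) = -295
Area = |Σ|/2 = 147.5.
Hole:
Apply Gauss's area formula: 2A = Σ (x_i·y_{i+1} − x_{i+1}·y_i), indices taken mod 4.
Σ = (-2) + (0) + (12) + (7) = 17
Area = |Σ|/2 = 8.5.
Net area = 147.5 − 8.5 = 139.

139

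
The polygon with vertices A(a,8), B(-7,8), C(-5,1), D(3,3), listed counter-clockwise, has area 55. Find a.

3

Write out the shoelace sum; only the two edges meeting at A involve a:
2·Area = [(3·8 − a·3) + (a·8 − (-7)·8)] + 15
       = 5·a + 95 = 110
⇒ a = 3.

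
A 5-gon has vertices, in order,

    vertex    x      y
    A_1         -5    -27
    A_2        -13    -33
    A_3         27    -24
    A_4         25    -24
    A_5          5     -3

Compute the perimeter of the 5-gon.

108

|A_1A_2| = √((-8)² + (-6)²) = √100 = 10
|A_2A_3| = √((40)² + (9)²) = √1681 = 41
|A_3A_4| = √((-2)² + (0)²) = √4 = 2
|A_4A_5| = √((-20)² + (21)²) = √841 = 29
|A_5A_1| = √((-10)² + (-24)²) = √676 = 26
Perimeter = 10 + 41 + 2 + 29 + 26 = 108.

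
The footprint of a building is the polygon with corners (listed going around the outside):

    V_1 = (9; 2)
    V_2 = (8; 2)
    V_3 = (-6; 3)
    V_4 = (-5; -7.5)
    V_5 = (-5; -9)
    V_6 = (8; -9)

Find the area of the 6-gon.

Apply the shoelace (surveyor's) formula: 2A = Σ (x_i·y_{i+1} − x_{i+1}·y_i), indices taken mod 6.
Cross-terms: 2, 36, 60, 7.5, 117, 97  ⇒  Σ = 319.5
Area = |Σ|/2 = 159.75.

159.75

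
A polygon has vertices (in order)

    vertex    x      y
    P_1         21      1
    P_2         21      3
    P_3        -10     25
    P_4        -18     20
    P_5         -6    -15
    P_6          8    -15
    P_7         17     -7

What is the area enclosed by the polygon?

905

Σ = (42) + (555) + (250) + (390) + (210) + (199) + (164) = 1810
Area = |Σ|/2 = 905.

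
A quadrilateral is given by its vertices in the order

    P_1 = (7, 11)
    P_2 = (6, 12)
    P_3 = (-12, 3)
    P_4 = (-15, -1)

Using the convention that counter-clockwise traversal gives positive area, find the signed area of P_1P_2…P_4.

39.5

P_1→P_2: (7)(12) − (6)(11) = 18
P_2→P_3: (6)(3) − (-12)(12) = 162
P_3→P_4: (-12)(-1) − (-15)(3) = 57
P_4→P_1: (-15)(11) − (7)(-1) = -158
Σ = 79
Signed area = Σ/2 = 39.5 (positive ⇒ counter-clockwise traversal).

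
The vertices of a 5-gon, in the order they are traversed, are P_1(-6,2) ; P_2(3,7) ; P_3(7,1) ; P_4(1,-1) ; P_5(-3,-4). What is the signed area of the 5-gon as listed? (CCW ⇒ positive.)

Apply the shoelace (surveyor's) formula: 2A = Σ (x_i·y_{i+1} − x_{i+1}·y_i), indices taken mod 5.
Σ = (-48) + (-46) + (-8) + (-7) + (-30) = -139
Signed area = Σ/2 = -69.5 (negative ⇒ clockwise traversal).

-69.5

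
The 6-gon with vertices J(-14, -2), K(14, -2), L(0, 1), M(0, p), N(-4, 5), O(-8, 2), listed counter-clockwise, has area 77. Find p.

The doubled signed area Σ (x_i y_{i+1} − x_{i+1} y_i) is linear in p.
With p=0 it equals 146; the coefficient of p is 4 (from the two edges through M).
So 4·p + 146 = 2·77 = 154 ⇒ p = 2.

2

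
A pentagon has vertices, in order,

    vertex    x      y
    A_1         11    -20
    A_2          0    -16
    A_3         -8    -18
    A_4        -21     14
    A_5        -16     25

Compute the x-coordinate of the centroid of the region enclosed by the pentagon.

-269/35

Apply the shoelace (surveyor's) formula. First the cross-terms c_i = x_i·y_{i+1} − x_{i+1}·y_i:
  -176, -128, -490, -301, 45  ⇒  2A = -1050, A = -525.
Then Σ (x_i + x_{i+1})·c_i = 24210, so x̄ = 24210 / (6·(-525)) = -269/35.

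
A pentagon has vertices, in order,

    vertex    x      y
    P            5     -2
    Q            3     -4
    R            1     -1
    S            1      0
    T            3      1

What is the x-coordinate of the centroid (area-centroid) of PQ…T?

Apply the surveyor's formula. First the cross-terms c_i = x_i·y_{i+1} − x_{i+1}·y_i:
  -14, 1, 1, 1, -11  ⇒  2A = -22, A = -11.
Then Σ (x_i + x_{i+1})·c_i = -190, so x̄ = -190 / (6·(-11)) = 95/33.

95/33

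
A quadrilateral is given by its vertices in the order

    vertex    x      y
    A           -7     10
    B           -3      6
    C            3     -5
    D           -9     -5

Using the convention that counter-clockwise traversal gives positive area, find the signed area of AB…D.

Apply the surveyor's formula: 2A = Σ (x_i·y_{i+1} − x_{i+1}·y_i), indices taken mod 4.
Σ = (-12) + (-3) + (-60) + (-125) = -200
Signed area = Σ/2 = -100 (negative ⇒ clockwise traversal).

-100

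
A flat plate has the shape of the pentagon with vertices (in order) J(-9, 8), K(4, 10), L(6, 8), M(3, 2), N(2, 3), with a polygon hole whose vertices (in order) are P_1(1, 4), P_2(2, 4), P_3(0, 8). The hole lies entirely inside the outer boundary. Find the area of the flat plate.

Outer boundary:
Apply the shoelace formula: 2A = Σ (x_i·y_{i+1} − x_{i+1}·y_i), indices taken mod 5.
Cross-terms: -122, -28, -12, 5, 43  ⇒  Σ = -114
Area = |Σ|/2 = 57.
Hole:
Apply the shoelace (surveyor's) formula: 2A = Σ (x_i·y_{i+1} − x_{i+1}·y_i), indices taken mod 3.
Σ = (-4) + (16) + (-8) = 4
Area = |Σ|/2 = 2.
Net area = 57 − 2 = 55.

55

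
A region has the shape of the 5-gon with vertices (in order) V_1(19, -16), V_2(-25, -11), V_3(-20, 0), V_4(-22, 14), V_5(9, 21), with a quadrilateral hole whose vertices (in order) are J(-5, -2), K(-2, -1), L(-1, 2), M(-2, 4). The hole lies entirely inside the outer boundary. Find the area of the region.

Outer boundary:
Apply the shoelace (surveyor's) formula: 2A = Σ (x_i·y_{i+1} − x_{i+1}·y_i), indices taken mod 5.
Cross-terms: -609, -220, -280, -588, -543  ⇒  Σ = -2240
Area = |Σ|/2 = 1120.
Hole:
Σ = (1) + (-5) + (0) + (24) = 20
Area = |Σ|/2 = 10.
Net area = 1120 − 10 = 1110.

1110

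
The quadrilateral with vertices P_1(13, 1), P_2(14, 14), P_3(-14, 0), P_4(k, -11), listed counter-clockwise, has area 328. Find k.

The doubled signed area Σ (x_i y_{i+1} − x_{i+1} y_i) is linear in k.
With k=0 it equals 661; the coefficient of k is 1 (from the two edges through P_4).
So 1·k + 661 = 2·328 = 656 ⇒ k = -5.

-5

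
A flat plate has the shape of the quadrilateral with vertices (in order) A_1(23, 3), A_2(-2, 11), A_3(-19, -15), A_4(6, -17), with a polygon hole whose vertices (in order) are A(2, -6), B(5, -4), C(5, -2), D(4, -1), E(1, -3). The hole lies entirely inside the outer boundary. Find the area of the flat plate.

648

Outer boundary:
Apply Gauss's area formula: 2A = Σ (x_i·y_{i+1} − x_{i+1}·y_i), indices taken mod 4.
A_1→A_2: (23)(11) − (-2)(3) = 259
A_2→A_3: (-2)(-15) − (-19)(11) = 239
A_3→A_4: (-19)(-17) − (6)(-15) = 413
A_4→A_1: (6)(3) − (23)(-17) = 409
Σ = 1320
Area = |Σ|/2 = 660.
Hole:
Apply the surveyor's formula: 2A = Σ (x_i·y_{i+1} − x_{i+1}·y_i), indices taken mod 5.
A→B: (2)(-4) − (5)(-6) = 22
B→C: (5)(-2) − (5)(-4) = 10
C→D: (5)(-1) − (4)(-2) = 3
D→E: (4)(-3) − (1)(-1) = -11
E→A: (1)(-6) − (2)(-3) = 0
Σ = 24
Area = |Σ|/2 = 12.
Net area = 660 − 12 = 648.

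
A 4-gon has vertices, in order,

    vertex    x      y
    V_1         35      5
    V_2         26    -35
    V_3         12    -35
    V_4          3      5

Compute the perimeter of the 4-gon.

|V_1V_2| = √((-9)² + (-40)²) = √1681 = 41
|V_2V_3| = √((-14)² + (0)²) = √196 = 14
|V_3V_4| = √((-9)² + (40)²) = √1681 = 41
|V_4V_1| = √((32)² + (0)²) = √1024 = 32
Perimeter = 41 + 14 + 41 + 32 = 128.

128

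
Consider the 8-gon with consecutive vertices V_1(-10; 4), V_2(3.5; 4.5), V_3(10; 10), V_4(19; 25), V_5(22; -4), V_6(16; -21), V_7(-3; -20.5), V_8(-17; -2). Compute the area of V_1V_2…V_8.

927.25

Apply the shoelace formula: 2A = Σ (x_i·y_{i+1} − x_{i+1}·y_i), indices taken mod 8.
Σ = (-59) + (-10) + (60) + (-626) + (-398) + (-391) + (-342.5) + (-88) = -1854.5
Area = |Σ|/2 = 927.25.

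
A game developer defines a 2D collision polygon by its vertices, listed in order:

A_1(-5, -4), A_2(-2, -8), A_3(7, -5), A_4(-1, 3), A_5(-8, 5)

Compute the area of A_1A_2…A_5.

Σ = (32) + (66) + (16) + (19) + (57) = 190
Area = |Σ|/2 = 95.

95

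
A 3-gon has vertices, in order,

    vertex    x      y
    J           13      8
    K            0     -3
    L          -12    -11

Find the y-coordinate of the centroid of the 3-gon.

-2

Apply the shoelace (surveyor's) formula. First the cross-terms c_i = x_i·y_{i+1} − x_{i+1}·y_i:
  -39, -36, 47  ⇒  2A = -28, A = -14.
Then Σ (y_i + y_{i+1})·c_i = 168, so ȳ = 168 / (6·(-14)) = -2.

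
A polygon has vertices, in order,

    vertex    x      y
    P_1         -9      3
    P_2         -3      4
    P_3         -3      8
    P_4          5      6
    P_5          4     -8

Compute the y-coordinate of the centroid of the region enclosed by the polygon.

239/221

Apply the shoelace (surveyor's) formula. First the cross-terms c_i = x_i·y_{i+1} − x_{i+1}·y_i:
  -27, -12, -58, -64, -60  ⇒  2A = -221, A = -110.5.
Then Σ (y_i + y_{i+1})·c_i = -717, so ȳ = -717 / (6·(-110.5)) = 239/221.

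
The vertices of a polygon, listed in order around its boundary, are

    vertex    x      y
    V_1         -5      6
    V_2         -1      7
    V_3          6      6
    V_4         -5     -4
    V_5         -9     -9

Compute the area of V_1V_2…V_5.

Apply Gauss's area formula: 2A = Σ (x_i·y_{i+1} − x_{i+1}·y_i), indices taken mod 5.
Σ = (-29) + (-48) + (6) + (9) + (-99) = -161
Area = |Σ|/2 = 80.5.

80.5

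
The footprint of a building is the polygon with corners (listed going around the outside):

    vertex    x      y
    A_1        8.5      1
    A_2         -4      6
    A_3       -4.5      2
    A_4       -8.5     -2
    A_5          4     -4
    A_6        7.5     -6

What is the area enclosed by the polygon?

Apply the shoelace (surveyor's) formula: 2A = Σ (x_i·y_{i+1} − x_{i+1}·y_i), indices taken mod 6.
Cross-terms: 55, 19, 26, 42, 6, 58.5  ⇒  Σ = 206.5
Area = |Σ|/2 = 103.25.

103.25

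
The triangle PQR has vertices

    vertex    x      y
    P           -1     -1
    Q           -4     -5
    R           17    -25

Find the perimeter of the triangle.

|PQ| = √((-3)² + (-4)²) = √25 = 5
|QR| = √((21)² + (-20)²) = √841 = 29
|RP| = √((-18)² + (24)²) = √900 = 30
Perimeter = 5 + 29 + 30 = 64.

64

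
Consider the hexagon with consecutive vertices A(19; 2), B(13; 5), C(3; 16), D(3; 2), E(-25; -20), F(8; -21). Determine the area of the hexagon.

655

Apply the surveyor's formula: 2A = Σ (x_i·y_{i+1} − x_{i+1}·y_i), indices taken mod 6.
Σ = (69) + (193) + (-42) + (-10) + (685) + (415) = 1310
Area = |Σ|/2 = 655.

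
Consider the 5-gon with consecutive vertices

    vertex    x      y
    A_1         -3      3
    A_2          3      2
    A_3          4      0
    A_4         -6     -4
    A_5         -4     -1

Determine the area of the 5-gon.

32

Apply the surveyor's formula: 2A = Σ (x_i·y_{i+1} − x_{i+1}·y_i), indices taken mod 5.
A_1→A_2: (-3)(2) − (3)(3) = -15
A_2→A_3: (3)(0) − (4)(2) = -8
A_3→A_4: (4)(-4) − (-6)(0) = -16
A_4→A_5: (-6)(-1) − (-4)(-4) = -10
A_5→A_1: (-4)(3) − (-3)(-1) = -15
Σ = -64
Area = |Σ|/2 = 32.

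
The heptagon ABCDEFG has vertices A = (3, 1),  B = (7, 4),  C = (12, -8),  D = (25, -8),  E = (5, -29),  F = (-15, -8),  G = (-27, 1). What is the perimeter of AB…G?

134

|AB| = √((4)² + (3)²) = √25 = 5
|BC| = √((5)² + (-12)²) = √169 = 13
|CD| = √((13)² + (0)²) = √169 = 13
|DE| = √((-20)² + (-21)²) = √841 = 29
|EF| = √((-20)² + (21)²) = √841 = 29
|FG| = √((-12)² + (9)²) = √225 = 15
|GA| = √((30)² + (0)²) = √900 = 30
Perimeter = 5 + 13 + 13 + 29 + 29 + 15 + 30 = 134.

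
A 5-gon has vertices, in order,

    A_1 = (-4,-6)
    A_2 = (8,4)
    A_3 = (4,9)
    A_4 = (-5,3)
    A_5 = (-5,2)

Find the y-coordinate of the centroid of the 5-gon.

Apply Gauss's area formula. First the cross-terms c_i = x_i·y_{i+1} − x_{i+1}·y_i:
  32, 56, 57, 5, 38  ⇒  2A = 188, A = 94.
Then Σ (y_i + y_{i+1})·c_i = 1221, so ȳ = 1221 / (6·94) = 407/188.

407/188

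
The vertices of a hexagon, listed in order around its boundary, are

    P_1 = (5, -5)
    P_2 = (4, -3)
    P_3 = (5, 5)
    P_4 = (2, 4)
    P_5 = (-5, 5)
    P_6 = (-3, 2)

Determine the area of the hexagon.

P_1→P_2: (5)(-3) − (4)(-5) = 5
P_2→P_3: (4)(5) − (5)(-3) = 35
P_3→P_4: (5)(4) − (2)(5) = 10
P_4→P_5: (2)(5) − (-5)(4) = 30
P_5→P_6: (-5)(2) − (-3)(5) = 5
P_6→P_1: (-3)(-5) − (5)(2) = 5
Σ = 90
Area = |Σ|/2 = 45.

45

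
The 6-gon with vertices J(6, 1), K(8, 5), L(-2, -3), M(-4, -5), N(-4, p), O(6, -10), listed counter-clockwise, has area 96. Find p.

Write out the shoelace sum; only the two edges meeting at N involve p:
2·Area = [((-4)·p − (-4)·(-5)) + ((-4)·(-10) − 6·p)] + 72
       = -10·p + 92 = 192
⇒ p = -10.

-10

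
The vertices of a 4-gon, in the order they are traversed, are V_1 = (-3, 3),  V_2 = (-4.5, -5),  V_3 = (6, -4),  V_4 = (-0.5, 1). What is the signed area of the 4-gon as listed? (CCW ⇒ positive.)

Apply Gauss's area formula: 2A = Σ (x_i·y_{i+1} − x_{i+1}·y_i), indices taken mod 4.
Σ = (28.5) + (48) + (4) + (1.5) = 82
Signed area = Σ/2 = 41 (positive ⇒ counter-clockwise traversal).

41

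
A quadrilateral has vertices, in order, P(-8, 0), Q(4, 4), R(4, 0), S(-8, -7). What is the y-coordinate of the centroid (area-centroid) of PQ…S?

-1

Apply the shoelace (surveyor's) formula. First the cross-terms c_i = x_i·y_{i+1} − x_{i+1}·y_i:
  -32, -16, -28, -56  ⇒  2A = -132, A = -66.
Then Σ (y_i + y_{i+1})·c_i = 396, so ȳ = 396 / (6·(-66)) = -1.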